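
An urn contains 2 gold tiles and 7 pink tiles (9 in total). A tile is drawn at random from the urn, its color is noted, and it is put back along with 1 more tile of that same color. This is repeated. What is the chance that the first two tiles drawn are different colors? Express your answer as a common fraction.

14/45

Either pink then gold, or gold then pink; after the first draw the total is 10.
P = (7/9)·(2/10) + (2/9)·(7/10) = 14/45 ≈ 0.3111.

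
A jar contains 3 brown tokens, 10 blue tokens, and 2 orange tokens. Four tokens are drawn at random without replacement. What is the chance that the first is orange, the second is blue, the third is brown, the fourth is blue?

3/182

Multiply the conditional probability of each draw in order, without replacement, so each draw removes one from its color and from the total.
P = (2/15) · (10/14) · (3/13) · (9/12) = 3/182 ≈ 0.0165.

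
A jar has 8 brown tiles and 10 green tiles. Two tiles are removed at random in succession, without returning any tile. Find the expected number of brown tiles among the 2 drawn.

8/9

By linearity of expectation, E[X] = Σ P(draw i is brown); by symmetry each draw (even without replacement) has P(brown) = 8/18.
E[X] = 2 · 8/18 = 8/9 ≈ 0.8889.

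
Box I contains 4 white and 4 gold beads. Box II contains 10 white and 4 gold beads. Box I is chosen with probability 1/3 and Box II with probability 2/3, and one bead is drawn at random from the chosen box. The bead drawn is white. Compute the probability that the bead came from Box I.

P(white | Box I) = 1/2; P(white | Box II) = 5/7.
P(white) = 1/3·1/2 + 2/3·5/7 = 9/14.
By Bayes' rule, P(Box I | white) = 1/6 / 9/14 = 7/27 ≈ 0.2593.

7/27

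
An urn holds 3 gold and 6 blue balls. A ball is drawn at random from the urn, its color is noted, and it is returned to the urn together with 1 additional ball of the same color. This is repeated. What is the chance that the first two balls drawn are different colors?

Either blue then gold, or gold then blue; after the first draw the total is 10.
P = (6/9)·(3/10) + (3/9)·(6/10) = 2/5 ≈ 0.4000.

2/5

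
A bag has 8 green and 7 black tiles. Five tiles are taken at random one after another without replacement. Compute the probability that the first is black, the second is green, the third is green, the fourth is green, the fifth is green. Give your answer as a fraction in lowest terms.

14/429

Multiply the conditional probability of each draw in order, without replacement, so each draw removes one from its color and from the total.
P = (7/15) · (8/14) · (7/13) · (6/12) · (5/11) = 14/429 ≈ 0.0326.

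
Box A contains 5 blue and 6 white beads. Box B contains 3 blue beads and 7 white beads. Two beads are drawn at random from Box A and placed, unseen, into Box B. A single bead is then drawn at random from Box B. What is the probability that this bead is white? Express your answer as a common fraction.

89/132

Condition on how many of the transferred beads are white (from Box A: 6 white of 11; then Box B has 12 total).
  0 white: C(6,0)C(5,2)/C(11,2) = 2/11; then P = 7/12
  1 white: C(6,1)C(5,1)/C(11,2) = 6/11; then P = 8/12
  2 white: C(6,2)C(5,0)/C(11,2) = 3/11; then P = 9/12
P(white from Box B) = 89/132 ≈ 0.6742.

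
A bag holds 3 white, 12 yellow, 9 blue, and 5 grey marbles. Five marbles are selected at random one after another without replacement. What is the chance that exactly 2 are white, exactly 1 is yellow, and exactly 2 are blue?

144/13195

Unordered draws without replacement: count favorable combinations over C(29,5).
Favorable = C(3,2) · C(12,1) · C(9,2) · C(5,0) = 1296; total = C(29,5) = 118755.
P = 1296/118755 = 144/13195 ≈ 0.0109.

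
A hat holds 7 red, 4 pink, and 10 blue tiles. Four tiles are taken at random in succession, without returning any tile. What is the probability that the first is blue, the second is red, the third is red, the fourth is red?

Multiply the conditional probability of each draw in order, without replacement, so each draw removes one from its color and from the total.
P = (10/21) · (7/20) · (6/19) · (5/18) = 5/342 ≈ 0.0146.

5/342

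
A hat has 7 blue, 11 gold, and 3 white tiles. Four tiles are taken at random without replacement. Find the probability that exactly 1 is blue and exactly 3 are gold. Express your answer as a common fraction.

Unordered draws without replacement: count favorable combinations over C(21,4).
Favorable = C(7,1) · C(11,3) · C(3,0) = 1155; total = C(21,4) = 5985.
P = 1155/5985 = 11/57 ≈ 0.1930.

11/57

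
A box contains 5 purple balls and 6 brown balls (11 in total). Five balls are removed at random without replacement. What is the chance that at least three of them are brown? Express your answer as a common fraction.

Sum the hypergeometric tail for j = 3,…,5 brown balls.
Favorable = C(6,3)·C(5,2) + C(6,4)·C(5,1) + C(6,5)·C(5,0) = 281; total = C(11,5) = 462.
P = 281/462 = 281/462 ≈ 0.6082.

281/462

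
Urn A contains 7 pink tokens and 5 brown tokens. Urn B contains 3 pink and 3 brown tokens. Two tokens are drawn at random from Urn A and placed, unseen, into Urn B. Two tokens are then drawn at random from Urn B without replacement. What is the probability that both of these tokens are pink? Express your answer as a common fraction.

75/308

Condition on how many of the transferred tokens are pink (from Urn A: 7 pink of 12; then Urn B has 8 total).
  0 pink: C(7,0)C(5,2)/C(12,2) = 5/33; then P = C(3,2)/C(8,2) = 3/28
  1 pink: C(7,1)C(5,1)/C(12,2) = 35/66; then P = C(4,2)/C(8,2) = 3/14
  2 pink: C(7,2)C(5,0)/C(12,2) = 7/22; then P = C(5,2)/C(8,2) = 5/14
P(both pink) = 75/308 ≈ 0.2435.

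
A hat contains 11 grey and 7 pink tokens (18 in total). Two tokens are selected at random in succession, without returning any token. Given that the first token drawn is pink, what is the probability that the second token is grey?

After removing 1 pink, the hat has 11 grey out of 17 remaining.
P(second is grey | given) = 11/17 ≈ 0.6471.

11/17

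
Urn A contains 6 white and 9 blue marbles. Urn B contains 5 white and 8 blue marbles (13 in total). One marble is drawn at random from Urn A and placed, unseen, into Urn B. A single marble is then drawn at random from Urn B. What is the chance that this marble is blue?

43/70

Condition on how many of the transferred marbles are blue (from Urn A: 9 blue of 15; then Urn B has 14 total).
  0 blue: C(9,0)C(6,1)/C(15,1) = 2/5; then P = 8/14
  1 blue: C(9,1)C(6,0)/C(15,1) = 3/5; then P = 9/14
P(blue from Urn B) = 43/70 ≈ 0.6143.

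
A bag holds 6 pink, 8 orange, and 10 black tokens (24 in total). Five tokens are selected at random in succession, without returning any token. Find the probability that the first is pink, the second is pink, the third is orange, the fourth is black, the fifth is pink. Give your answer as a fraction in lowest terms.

Multiply the conditional probability of each draw in order, without replacement, so each draw removes one from its color and from the total.
P = (6/24) · (5/23) · (8/22) · (10/21) · (4/20) = 10/5313 ≈ 0.0019.

10/5313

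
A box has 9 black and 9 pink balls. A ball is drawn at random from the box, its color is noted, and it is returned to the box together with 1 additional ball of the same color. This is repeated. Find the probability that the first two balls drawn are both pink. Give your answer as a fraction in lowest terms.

5/19

After a pink draw the box holds 10 pink out of 19.
P = (9/18)·(10/19) = 5/19 ≈ 0.2632.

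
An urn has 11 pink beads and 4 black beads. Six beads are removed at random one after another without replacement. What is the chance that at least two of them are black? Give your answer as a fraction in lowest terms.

Sum the hypergeometric tail for j = 2,…,4 black beads.
Favorable = C(4,2)·C(11,4) + C(4,3)·C(11,3) + C(4,4)·C(11,2) = 2695; total = C(15,6) = 5005.
P = 2695/5005 = 7/13 ≈ 0.5385.

7/13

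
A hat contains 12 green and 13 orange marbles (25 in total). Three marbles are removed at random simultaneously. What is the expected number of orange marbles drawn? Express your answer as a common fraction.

39/25

By linearity of expectation, E[X] = Σ P(draw i is orange); by symmetry each draw (even without replacement) has P(orange) = 13/25.
E[X] = 3 · 13/25 = 39/25 ≈ 1.5600.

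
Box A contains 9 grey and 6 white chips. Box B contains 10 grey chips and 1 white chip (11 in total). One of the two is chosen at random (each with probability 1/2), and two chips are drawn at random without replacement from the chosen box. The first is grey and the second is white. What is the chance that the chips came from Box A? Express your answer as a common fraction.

P(E | Box A) = 9/35; P(E | Box B) = 1/11.
P(E) = 1/2·9/35 + 1/2·1/11 = 67/385.
By Bayes' rule, P(Box A | E) = 9/70 / 67/385 = 99/134 ≈ 0.7388.

99/134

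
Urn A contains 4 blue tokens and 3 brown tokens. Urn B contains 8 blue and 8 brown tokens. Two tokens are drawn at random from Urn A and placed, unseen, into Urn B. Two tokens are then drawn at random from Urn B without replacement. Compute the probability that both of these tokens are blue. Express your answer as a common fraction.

262/1071

Condition on how many of the transferred tokens are blue (from Urn A: 4 blue of 7; then Urn B has 18 total).
  0 blue: C(4,0)C(3,2)/C(7,2) = 1/7; then P = C(8,2)/C(18,2) = 28/153
  1 blue: C(4,1)C(3,1)/C(7,2) = 4/7; then P = C(9,2)/C(18,2) = 4/17
  2 blue: C(4,2)C(3,0)/C(7,2) = 2/7; then P = C(10,2)/C(18,2) = 5/17
P(both blue) = 262/1071 ≈ 0.2446.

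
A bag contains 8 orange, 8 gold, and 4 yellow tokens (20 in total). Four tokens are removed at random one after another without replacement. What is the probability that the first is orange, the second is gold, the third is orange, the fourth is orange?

Multiply the conditional probability of each draw in order, without replacement, so each draw removes one from its color and from the total.
P = (8/20) · (8/19) · (7/18) · (6/17) = 112/4845 ≈ 0.0231.

112/4845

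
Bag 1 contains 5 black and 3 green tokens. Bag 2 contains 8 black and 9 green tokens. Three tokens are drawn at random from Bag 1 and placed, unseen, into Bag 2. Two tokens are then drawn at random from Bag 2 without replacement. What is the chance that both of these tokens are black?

617/2660

Condition on how many of the transferred tokens are black (from Bag 1: 5 black of 8; then Bag 2 has 20 total).
  0 black: C(5,0)C(3,3)/C(8,3) = 1/56; then P = C(8,2)/C(20,2) = 14/95
  1 black: C(5,1)C(3,2)/C(8,3) = 15/56; then P = C(9,2)/C(20,2) = 18/95
  2 black: C(5,2)C(3,1)/C(8,3) = 15/28; then P = C(10,2)/C(20,2) = 9/38
  3 black: C(5,3)C(3,0)/C(8,3) = 5/28; then P = C(11,2)/C(20,2) = 11/38
P(both black) = 617/2660 ≈ 0.2320.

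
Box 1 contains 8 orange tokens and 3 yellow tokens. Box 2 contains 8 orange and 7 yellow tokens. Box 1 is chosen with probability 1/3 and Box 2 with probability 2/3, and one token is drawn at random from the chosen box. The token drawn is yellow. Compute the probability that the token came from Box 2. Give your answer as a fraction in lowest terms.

154/199

P(yellow | Box 1) = 3/11; P(yellow | Box 2) = 7/15.
P(yellow) = 1/3·3/11 + 2/3·7/15 = 199/495.
By Bayes' rule, P(Box 2 | yellow) = 14/45 / 199/495 = 154/199 ≈ 0.7739.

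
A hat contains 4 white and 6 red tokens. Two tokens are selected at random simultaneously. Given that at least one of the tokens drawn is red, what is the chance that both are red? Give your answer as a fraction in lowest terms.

5/13

P(both red) = C(6,2)/C(10,2) = 1/3; P(at least one red) = 1 − C(4,2)/C(10,2) = 13/15.
Since 'both red' ⊆ 'at least one red', P(both | at least one) = 1/3 / 13/15 = 5/13 ≈ 0.3846.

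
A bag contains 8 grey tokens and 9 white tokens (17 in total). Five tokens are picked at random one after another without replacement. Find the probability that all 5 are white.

Multiply the conditional probability of each draw in order, without replacement, so each draw removes one from its color and from the total.
P = (9/17) · (8/16) · (7/15) · (6/14) · (5/13) = 9/442 ≈ 0.0204.

9/442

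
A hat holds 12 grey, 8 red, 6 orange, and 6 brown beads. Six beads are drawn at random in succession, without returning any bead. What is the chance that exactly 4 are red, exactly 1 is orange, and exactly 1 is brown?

Unordered draws without replacement: count favorable combinations over C(32,6).
Favorable = C(12,0) · C(8,4) · C(6,1) · C(6,1) = 2520; total = C(32,6) = 906192.
P = 2520/906192 = 5/1798 ≈ 0.0028.

5/1798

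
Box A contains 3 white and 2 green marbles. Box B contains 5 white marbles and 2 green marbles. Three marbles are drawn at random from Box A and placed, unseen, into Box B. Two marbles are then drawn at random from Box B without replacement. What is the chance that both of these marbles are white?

199/450

Condition on how many of the transferred marbles are white (from Box A: 3 white of 5; then Box B has 10 total).
  1 white: C(3,1)C(2,2)/C(5,3) = 3/10; then P = C(6,2)/C(10,2) = 1/3
  2 white: C(3,2)C(2,1)/C(5,3) = 3/5; then P = C(7,2)/C(10,2) = 7/15
  3 white: C(3,3)C(2,0)/C(5,3) = 1/10; then P = C(8,2)/C(10,2) = 28/45
P(both white) = 199/450 ≈ 0.4422.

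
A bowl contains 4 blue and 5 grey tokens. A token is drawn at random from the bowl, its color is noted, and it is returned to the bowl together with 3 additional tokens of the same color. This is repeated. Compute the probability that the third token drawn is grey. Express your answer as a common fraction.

Sum over the four possibilities for the first two draws (grey/not-grey each), tracking how the grey count and total change by +3 per draw.
P(third is grey) = 5/9 ≈ 0.5556. (In a Pólya urn every draw has the same marginal probability 5/9.)

5/9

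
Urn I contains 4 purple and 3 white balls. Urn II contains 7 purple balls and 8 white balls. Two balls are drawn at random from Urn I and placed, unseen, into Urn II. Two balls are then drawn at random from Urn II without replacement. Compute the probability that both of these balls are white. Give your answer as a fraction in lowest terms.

35/136

Condition on how many of the transferred balls are white (from Urn I: 3 white of 7; then Urn II has 17 total).
  0 white: C(3,0)C(4,2)/C(7,2) = 2/7; then P = C(8,2)/C(17,2) = 7/34
  1 white: C(3,1)C(4,1)/C(7,2) = 4/7; then P = C(9,2)/C(17,2) = 9/34
  2 white: C(3,2)C(4,0)/C(7,2) = 1/7; then P = C(10,2)/C(17,2) = 45/136
P(both white) = 35/136 ≈ 0.2574.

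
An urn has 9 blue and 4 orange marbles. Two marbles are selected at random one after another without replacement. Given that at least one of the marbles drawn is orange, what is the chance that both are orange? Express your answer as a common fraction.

1/7

P(both orange) = C(4,2)/C(13,2) = 1/13; P(at least one orange) = 1 − C(9,2)/C(13,2) = 7/13.
Since 'both orange' ⊆ 'at least one orange', P(both | at least one) = 1/13 / 7/13 = 1/7 ≈ 0.1429.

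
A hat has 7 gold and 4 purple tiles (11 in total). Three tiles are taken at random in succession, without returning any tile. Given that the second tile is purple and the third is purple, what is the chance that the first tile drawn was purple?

P(first=purple and the second tile is purple and the third is purple) = (4/11)·(3/10)·(2/9) = 4/165.
P(E) = Σ over first color = 14/165 + 4/165 = 6/55.
By Bayes, P(first=purple | E) = 4/165 / 6/55 = 2/9 ≈ 0.2222.

2/9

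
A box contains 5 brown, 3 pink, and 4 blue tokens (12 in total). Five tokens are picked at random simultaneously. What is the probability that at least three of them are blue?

5/33

Sum the hypergeometric tail for j = 3,…,4 blue tokens.
Favorable = C(4,3)·C(8,2) + C(4,4)·C(8,1) = 120; total = C(12,5) = 792.
P = 120/792 = 5/33 ≈ 0.1515.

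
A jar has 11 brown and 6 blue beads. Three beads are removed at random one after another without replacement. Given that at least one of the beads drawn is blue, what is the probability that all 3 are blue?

P(all 3 blue) = C(6,3)/C(17,3) = 1/34; P(at least one blue) = 1 − C(11,3)/C(17,3) = 103/136.
Since 'all 3 blue' ⊆ 'at least one blue', P(all 3 | at least one) = 1/34 / 103/136 = 4/103 ≈ 0.0388.

4/103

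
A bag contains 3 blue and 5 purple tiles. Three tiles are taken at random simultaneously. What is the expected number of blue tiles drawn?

By linearity of expectation, E[X] = Σ P(draw i is blue); by symmetry each draw (even without replacement) has P(blue) = 3/8.
E[X] = 3 · 3/8 = 9/8 ≈ 1.1250.

9/8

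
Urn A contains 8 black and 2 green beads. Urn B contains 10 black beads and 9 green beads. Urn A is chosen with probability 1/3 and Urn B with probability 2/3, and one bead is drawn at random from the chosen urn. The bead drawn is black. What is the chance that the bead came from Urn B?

P(black | Urn A) = 4/5; P(black | Urn B) = 10/19.
P(black) = 1/3·4/5 + 2/3·10/19 = 176/285.
By Bayes' rule, P(Urn B | black) = 20/57 / 176/285 = 25/44 ≈ 0.5682.

25/44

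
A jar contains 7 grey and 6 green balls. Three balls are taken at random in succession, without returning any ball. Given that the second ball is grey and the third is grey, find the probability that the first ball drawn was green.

P(first=green and the second ball is grey and the third is grey) = (6/13)·(7/12)·(6/11) = 21/143.
P(E) = Σ over first color = 35/286 + 21/143 = 7/26.
By Bayes, P(first=green | E) = 21/143 / 7/26 = 6/11 ≈ 0.5455.

6/11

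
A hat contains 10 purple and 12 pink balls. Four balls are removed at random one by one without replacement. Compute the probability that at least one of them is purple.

Use the complement: P(at least one purple) = 1 − P(no purple).
P(none) = C(12,4)/C(22,4) = 495/7315.
So P = 1 − 495/7315 = 124/133 ≈ 0.9323.

124/133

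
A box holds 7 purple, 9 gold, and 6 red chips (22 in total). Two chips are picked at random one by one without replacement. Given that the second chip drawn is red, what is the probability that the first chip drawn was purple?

1/3

P(first=purple and the second chip drawn is red) = (7/22)·(6/21) = 1/11.
P(the second chip drawn is red) = Σ over first color = 1/11 + 9/77 + 5/77 = 3/11.
By Bayes, P(first=purple | the second chip drawn is red) = 1/11 / 3/11 = 1/3 ≈ 0.3333.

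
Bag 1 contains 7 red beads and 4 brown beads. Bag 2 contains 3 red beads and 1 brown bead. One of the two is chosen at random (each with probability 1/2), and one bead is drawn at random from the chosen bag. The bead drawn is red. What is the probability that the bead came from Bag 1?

28/61

P(red | Bag 1) = 7/11; P(red | Bag 2) = 3/4.
P(red) = 1/2·7/11 + 1/2·3/4 = 61/88.
By Bayes' rule, P(Bag 1 | red) = 7/22 / 61/88 = 28/61 ≈ 0.4590.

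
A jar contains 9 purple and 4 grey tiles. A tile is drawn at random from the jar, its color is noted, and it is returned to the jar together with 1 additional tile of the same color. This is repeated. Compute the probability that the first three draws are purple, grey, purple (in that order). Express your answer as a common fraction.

Track the composition after each reinforcement of +1.
P = (9/13) · (4/14) · (10/15) = 12/91 ≈ 0.1319.

12/91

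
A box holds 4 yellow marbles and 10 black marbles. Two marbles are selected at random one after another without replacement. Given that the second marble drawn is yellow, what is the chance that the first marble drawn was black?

10/13

P(first=black and the second marble drawn is yellow) = (10/14)·(4/13) = 20/91.
P(the second marble drawn is yellow) = Σ over first color = 6/91 + 20/91 = 2/7.
By Bayes, P(first=black | the second marble drawn is yellow) = 20/91 / 2/7 = 10/13 ≈ 0.7692.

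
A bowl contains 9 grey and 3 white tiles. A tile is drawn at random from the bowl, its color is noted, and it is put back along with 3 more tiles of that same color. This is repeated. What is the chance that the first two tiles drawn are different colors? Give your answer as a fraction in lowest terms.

3/10

Either white then grey, or grey then white; after the first draw the total is 15.
P = (3/12)·(9/15) + (9/12)·(3/15) = 3/10 ≈ 0.3000.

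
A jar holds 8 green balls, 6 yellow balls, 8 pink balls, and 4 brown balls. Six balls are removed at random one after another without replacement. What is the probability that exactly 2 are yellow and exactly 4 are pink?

Unordered draws without replacement: count favorable combinations over C(26,6).
Favorable = C(8,0) · C(6,2) · C(8,4) · C(4,0) = 1050; total = C(26,6) = 230230.
P = 1050/230230 = 15/3289 ≈ 0.0046.

15/3289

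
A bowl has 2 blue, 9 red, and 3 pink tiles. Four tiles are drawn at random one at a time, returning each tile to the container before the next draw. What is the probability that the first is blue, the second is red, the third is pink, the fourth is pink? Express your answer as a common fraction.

81/19208

Multiply the conditional probability of each draw in order, with replacement (the composition resets each draw).
P = (2/14) · (9/14) · (3/14) · (3/14) = 81/19208 ≈ 0.0042.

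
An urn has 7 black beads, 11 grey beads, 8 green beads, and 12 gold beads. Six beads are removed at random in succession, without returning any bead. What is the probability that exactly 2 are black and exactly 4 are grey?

30/11951

Unordered draws without replacement: count favorable combinations over C(38,6).
Favorable = C(7,2) · C(11,4) · C(8,0) · C(12,0) = 6930; total = C(38,6) = 2760681.
P = 6930/2760681 = 30/11951 ≈ 0.0025.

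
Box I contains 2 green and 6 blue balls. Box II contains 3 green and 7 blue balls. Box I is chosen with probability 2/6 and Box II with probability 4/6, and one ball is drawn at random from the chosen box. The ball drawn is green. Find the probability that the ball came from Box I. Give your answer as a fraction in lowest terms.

5/17

P(green | Box I) = 1/4; P(green | Box II) = 3/10.
P(green) = 1/3·1/4 + 2/3·3/10 = 17/60.
By Bayes' rule, P(Box I | green) = 1/12 / 17/60 = 5/17 ≈ 0.2941.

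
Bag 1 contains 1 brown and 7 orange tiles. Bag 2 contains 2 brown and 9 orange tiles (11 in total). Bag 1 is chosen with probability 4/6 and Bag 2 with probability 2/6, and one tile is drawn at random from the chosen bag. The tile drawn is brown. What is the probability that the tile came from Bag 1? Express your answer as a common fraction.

11/19

P(brown | Bag 1) = 1/8; P(brown | Bag 2) = 2/11.
P(brown) = 2/3·1/8 + 1/3·2/11 = 19/132.
By Bayes' rule, P(Bag 1 | brown) = 1/12 / 19/132 = 11/19 ≈ 0.5789.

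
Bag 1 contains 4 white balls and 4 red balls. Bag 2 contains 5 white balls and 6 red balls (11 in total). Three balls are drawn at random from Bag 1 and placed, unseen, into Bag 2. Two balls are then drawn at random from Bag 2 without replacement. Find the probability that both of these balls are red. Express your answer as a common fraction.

Condition on how many of the transferred balls are red (from Bag 1: 4 red of 8; then Bag 2 has 14 total).
  0 red: C(4,0)C(4,3)/C(8,3) = 1/14; then P = C(6,2)/C(14,2) = 15/91
  1 red: C(4,1)C(4,2)/C(8,3) = 3/7; then P = C(7,2)/C(14,2) = 3/13
  2 red: C(4,2)C(4,1)/C(8,3) = 3/7; then P = C(8,2)/C(14,2) = 4/13
  3 red: C(4,3)C(4,0)/C(8,3) = 1/14; then P = C(9,2)/C(14,2) = 36/91
P(both red) = 345/1274 ≈ 0.2708.

345/1274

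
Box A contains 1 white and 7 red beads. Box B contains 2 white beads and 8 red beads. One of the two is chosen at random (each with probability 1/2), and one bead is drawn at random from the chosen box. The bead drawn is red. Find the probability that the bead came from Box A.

P(red | Box A) = 7/8; P(red | Box B) = 4/5.
P(red) = 1/2·7/8 + 1/2·4/5 = 67/80.
By Bayes' rule, P(Box A | red) = 7/16 / 67/80 = 35/67 ≈ 0.5224.

35/67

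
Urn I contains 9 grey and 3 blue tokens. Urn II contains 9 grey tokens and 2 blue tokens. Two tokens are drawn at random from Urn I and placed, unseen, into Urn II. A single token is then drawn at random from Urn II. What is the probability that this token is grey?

21/26

Condition on how many of the transferred tokens are grey (from Urn I: 9 grey of 12; then Urn II has 13 total).
  0 grey: C(9,0)C(3,2)/C(12,2) = 1/22; then P = 9/13
  1 grey: C(9,1)C(3,1)/C(12,2) = 9/22; then P = 10/13
  2 grey: C(9,2)C(3,0)/C(12,2) = 6/11; then P = 11/13
P(grey from Urn II) = 21/26 ≈ 0.8077.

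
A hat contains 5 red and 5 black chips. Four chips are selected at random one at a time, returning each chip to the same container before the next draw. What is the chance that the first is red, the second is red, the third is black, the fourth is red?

1/16

Multiply the conditional probability of each draw in order, with replacement (the composition resets each draw).
P = (5/10) · (5/10) · (5/10) · (5/10) = 1/16 ≈ 0.0625.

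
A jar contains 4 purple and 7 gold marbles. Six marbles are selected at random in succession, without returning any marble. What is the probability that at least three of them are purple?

Sum the hypergeometric tail for j = 3,…,4 purple marbles.
Favorable = C(4,3)·C(7,3) + C(4,4)·C(7,2) = 161; total = C(11,6) = 462.
P = 161/462 = 23/66 ≈ 0.3485.

23/66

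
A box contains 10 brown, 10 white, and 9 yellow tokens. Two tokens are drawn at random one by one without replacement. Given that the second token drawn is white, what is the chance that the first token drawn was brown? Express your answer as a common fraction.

5/14

P(first=brown and the second token drawn is white) = (10/29)·(10/28) = 25/203.
P(the second token drawn is white) = Σ over first color = 25/203 + 45/406 + 45/406 = 10/29.
By Bayes, P(first=brown | the second token drawn is white) = 25/203 / 10/29 = 5/14 ≈ 0.3571.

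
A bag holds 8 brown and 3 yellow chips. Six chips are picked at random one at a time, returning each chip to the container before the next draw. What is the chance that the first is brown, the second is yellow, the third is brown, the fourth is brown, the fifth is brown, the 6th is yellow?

36864/1771561

Multiply the conditional probability of each draw in order, with replacement (the composition resets each draw).
P = (8/11) · (3/11) · (8/11) · (8/11) · (8/11) · (3/11) = 36864/1771561 ≈ 0.0208.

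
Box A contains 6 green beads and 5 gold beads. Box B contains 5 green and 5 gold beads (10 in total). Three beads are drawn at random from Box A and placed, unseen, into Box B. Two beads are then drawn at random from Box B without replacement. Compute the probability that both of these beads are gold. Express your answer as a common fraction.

Condition on how many of the transferred beads are gold (from Box A: 5 gold of 11; then Box B has 13 total).
  0 gold: C(5,0)C(6,3)/C(11,3) = 4/33; then P = C(5,2)/C(13,2) = 5/39
  1 gold: C(5,1)C(6,2)/C(11,3) = 5/11; then P = C(6,2)/C(13,2) = 5/26
  2 gold: C(5,2)C(6,1)/C(11,3) = 4/11; then P = C(7,2)/C(13,2) = 7/26
  3 gold: C(5,3)C(6,0)/C(11,3) = 2/33; then P = C(8,2)/C(13,2) = 14/39
P(both gold) = 191/858 ≈ 0.2226.

191/858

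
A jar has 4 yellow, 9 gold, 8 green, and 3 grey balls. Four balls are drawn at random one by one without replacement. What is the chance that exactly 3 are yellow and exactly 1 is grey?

2/1771

Unordered draws without replacement: count favorable combinations over C(24,4).
Favorable = C(4,3) · C(9,0) · C(8,0) · C(3,1) = 12; total = C(24,4) = 10626.
P = 12/10626 = 2/1771 ≈ 0.0011.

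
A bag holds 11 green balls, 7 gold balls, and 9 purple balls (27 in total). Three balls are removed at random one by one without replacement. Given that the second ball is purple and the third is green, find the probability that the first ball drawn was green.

2/5

P(first=green and the second ball is purple and the third is green) = (11/27)·(9/26)·(10/25) = 11/195.
P(E) = Σ over first color = 11/195 + 77/1950 + 44/975 = 11/78.
By Bayes, P(first=green | E) = 11/195 / 11/78 = 2/5 ≈ 0.4000.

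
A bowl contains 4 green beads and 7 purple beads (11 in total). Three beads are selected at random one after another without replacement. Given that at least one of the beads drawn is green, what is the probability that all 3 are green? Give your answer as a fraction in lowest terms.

2/65

P(all 3 green) = C(4,3)/C(11,3) = 4/165; P(at least one green) = 1 − C(7,3)/C(11,3) = 26/33.
Since 'all 3 green' ⊆ 'at least one green', P(all 3 | at least one) = 4/165 / 26/33 = 2/65 ≈ 0.0308.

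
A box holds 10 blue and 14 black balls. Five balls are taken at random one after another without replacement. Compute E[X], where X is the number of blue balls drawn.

25/12

By linearity of expectation, E[X] = Σ P(draw i is blue); by symmetry each draw (even without replacement) has P(blue) = 10/24.
E[X] = 5 · 10/24 = 25/12 ≈ 2.0833.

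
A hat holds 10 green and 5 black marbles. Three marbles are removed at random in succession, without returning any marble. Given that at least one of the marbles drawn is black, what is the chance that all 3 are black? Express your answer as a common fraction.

P(all 3 black) = C(5,3)/C(15,3) = 2/91; P(at least one black) = 1 − C(10,3)/C(15,3) = 67/91.
Since 'all 3 black' ⊆ 'at least one black', P(all 3 | at least one) = 2/91 / 67/91 = 2/67 ≈ 0.0299.

2/67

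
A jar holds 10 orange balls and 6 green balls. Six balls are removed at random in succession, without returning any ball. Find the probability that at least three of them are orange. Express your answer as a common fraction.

Sum the hypergeometric tail for j = 3,…,6 orange balls.
Favorable = C(10,3)·C(6,3) + C(10,4)·C(6,2) + C(10,5)·C(6,1) + C(10,6)·C(6,0) = 7272; total = C(16,6) = 8008.
P = 7272/8008 = 909/1001 ≈ 0.9081.

909/1001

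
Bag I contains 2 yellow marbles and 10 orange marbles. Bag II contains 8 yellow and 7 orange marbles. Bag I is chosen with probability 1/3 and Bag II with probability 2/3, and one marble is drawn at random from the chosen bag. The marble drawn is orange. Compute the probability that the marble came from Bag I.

25/53

P(orange | Bag I) = 5/6; P(orange | Bag II) = 7/15.
P(orange) = 1/3·5/6 + 2/3·7/15 = 53/90.
By Bayes' rule, P(Bag I | orange) = 5/18 / 53/90 = 25/53 ≈ 0.4717.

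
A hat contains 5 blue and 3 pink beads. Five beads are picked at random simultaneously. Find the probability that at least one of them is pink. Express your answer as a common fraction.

Use the complement: P(at least one pink) = 1 − P(no pink).
P(none) = C(5,5)/C(8,5) = 1/56.
So P = 1 − 1/56 = 55/56 ≈ 0.9821.

55/56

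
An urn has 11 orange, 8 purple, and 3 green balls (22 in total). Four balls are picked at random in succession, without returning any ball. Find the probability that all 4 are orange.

Unordered draws without replacement: count favorable combinations over C(22,4).
Favorable = C(11,4) · C(8,0) · C(3,0) = 330; total = C(22,4) = 7315.
P = 330/7315 = 6/133 ≈ 0.0451.

6/133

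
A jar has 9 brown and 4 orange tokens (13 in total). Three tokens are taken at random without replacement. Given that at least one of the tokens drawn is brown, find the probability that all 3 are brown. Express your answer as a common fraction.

P(all 3 brown) = C(9,3)/C(13,3) = 42/143; P(at least one brown) = 1 − C(4,3)/C(13,3) = 141/143.
Since 'all 3 brown' ⊆ 'at least one brown', P(all 3 | at least one) = 42/143 / 141/143 = 14/47 ≈ 0.2979.

14/47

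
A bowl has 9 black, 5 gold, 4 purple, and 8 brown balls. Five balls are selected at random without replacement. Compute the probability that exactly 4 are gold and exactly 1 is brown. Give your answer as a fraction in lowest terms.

Unordered draws without replacement: count favorable combinations over C(26,5).
Favorable = C(9,0) · C(5,4) · C(4,0) · C(8,1) = 40; total = C(26,5) = 65780.
P = 40/65780 = 2/3289 ≈ 0.0006.

2/3289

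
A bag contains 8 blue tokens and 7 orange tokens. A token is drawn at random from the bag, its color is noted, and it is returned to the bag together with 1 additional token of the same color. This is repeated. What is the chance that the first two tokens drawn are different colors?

7/15

Either blue then orange, or orange then blue; after the first draw the total is 16.
P = (8/15)·(7/16) + (7/15)·(8/16) = 7/15 ≈ 0.4667.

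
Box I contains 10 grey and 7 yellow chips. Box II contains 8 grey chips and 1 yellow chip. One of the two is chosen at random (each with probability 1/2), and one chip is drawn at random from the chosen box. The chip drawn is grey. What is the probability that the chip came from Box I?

45/113

P(grey | Box I) = 10/17; P(grey | Box II) = 8/9.
P(grey) = 1/2·10/17 + 1/2·8/9 = 113/153.
By Bayes' rule, P(Box I | grey) = 5/17 / 113/153 = 45/113 ≈ 0.3982.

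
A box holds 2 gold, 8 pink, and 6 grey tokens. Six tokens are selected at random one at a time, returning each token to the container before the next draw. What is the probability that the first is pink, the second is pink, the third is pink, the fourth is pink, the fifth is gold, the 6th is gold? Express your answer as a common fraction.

1/1024

Multiply the conditional probability of each draw in order, with replacement (the composition resets each draw).
P = (8/16) · (8/16) · (8/16) · (8/16) · (2/16) · (2/16) = 1/1024 ≈ 0.0010.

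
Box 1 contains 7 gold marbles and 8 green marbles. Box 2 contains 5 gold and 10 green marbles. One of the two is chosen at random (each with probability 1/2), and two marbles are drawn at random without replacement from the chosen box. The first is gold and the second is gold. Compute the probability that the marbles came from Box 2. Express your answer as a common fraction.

P(E | Box 1) = 1/5; P(E | Box 2) = 2/21.
P(E) = 1/2·1/5 + 1/2·2/21 = 31/210.
By Bayes' rule, P(Box 2 | E) = 1/21 / 31/210 = 10/31 ≈ 0.3226.

10/31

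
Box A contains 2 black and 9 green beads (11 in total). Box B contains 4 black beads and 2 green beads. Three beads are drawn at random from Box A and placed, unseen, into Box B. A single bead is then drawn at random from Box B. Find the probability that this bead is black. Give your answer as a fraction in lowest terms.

Condition on how many of the transferred beads are black (from Box A: 2 black of 11; then Box B has 9 total).
  0 black: C(2,0)C(9,3)/C(11,3) = 28/55; then P = 4/9
  1 black: C(2,1)C(9,2)/C(11,3) = 24/55; then P = 5/9
  2 black: C(2,2)C(9,1)/C(11,3) = 3/55; then P = 6/9
P(black from Box B) = 50/99 ≈ 0.5051.

50/99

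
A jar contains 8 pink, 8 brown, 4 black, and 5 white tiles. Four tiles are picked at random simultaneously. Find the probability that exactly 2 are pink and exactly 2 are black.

Unordered draws without replacement: count favorable combinations over C(25,4).
Favorable = C(8,2) · C(8,0) · C(4,2) · C(5,0) = 168; total = C(25,4) = 12650.
P = 168/12650 = 84/6325 ≈ 0.0133.

84/6325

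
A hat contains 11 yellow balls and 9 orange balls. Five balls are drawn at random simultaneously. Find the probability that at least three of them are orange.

Sum the hypergeometric tail for j = 3,…,5 orange balls.
Favorable = C(9,3)·C(11,2) + C(9,4)·C(11,1) + C(9,5)·C(11,0) = 6132; total = C(20,5) = 15504.
P = 6132/15504 = 511/1292 ≈ 0.3955.

511/1292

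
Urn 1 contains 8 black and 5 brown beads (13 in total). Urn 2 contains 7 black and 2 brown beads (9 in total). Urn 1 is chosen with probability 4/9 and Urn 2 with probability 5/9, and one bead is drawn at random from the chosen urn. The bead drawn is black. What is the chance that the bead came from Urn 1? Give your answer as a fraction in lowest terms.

P(black | Urn 1) = 8/13; P(black | Urn 2) = 7/9.
P(black) = 4/9·8/13 + 5/9·7/9 = 743/1053.
By Bayes' rule, P(Urn 1 | black) = 32/117 / 743/1053 = 288/743 ≈ 0.3876.

288/743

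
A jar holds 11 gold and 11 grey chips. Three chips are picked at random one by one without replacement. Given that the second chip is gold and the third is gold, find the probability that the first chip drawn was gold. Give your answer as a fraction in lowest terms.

9/20

P(first=gold and the second chip is gold and the third is gold) = (11/22)·(10/21)·(9/20) = 3/28.
P(E) = Σ over first color = 3/28 + 11/84 = 5/21.
By Bayes, P(first=gold | E) = 3/28 / 5/21 = 9/20 ≈ 0.4500.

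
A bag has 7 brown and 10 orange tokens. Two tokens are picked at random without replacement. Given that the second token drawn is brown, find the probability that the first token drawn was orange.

P(first=orange and the second token drawn is brown) = (10/17)·(7/16) = 35/136.
P(the second token drawn is brown) = Σ over first color = 21/136 + 35/136 = 7/17.
By Bayes, P(first=orange | the second token drawn is brown) = 35/136 / 7/17 = 5/8 ≈ 0.6250.

5/8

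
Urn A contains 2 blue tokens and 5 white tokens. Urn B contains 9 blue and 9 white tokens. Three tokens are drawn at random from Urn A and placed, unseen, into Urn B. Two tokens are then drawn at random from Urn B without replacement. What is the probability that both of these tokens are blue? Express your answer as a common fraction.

Condition on how many of the transferred tokens are blue (from Urn A: 2 blue of 7; then Urn B has 21 total).
  0 blue: C(2,0)C(5,3)/C(7,3) = 2/7; then P = C(9,2)/C(21,2) = 6/35
  1 blue: C(2,1)C(5,2)/C(7,3) = 4/7; then P = C(10,2)/C(21,2) = 3/14
  2 blue: C(2,2)C(5,1)/C(7,3) = 1/7; then P = C(11,2)/C(21,2) = 11/42
P(both blue) = 307/1470 ≈ 0.2088.

307/1470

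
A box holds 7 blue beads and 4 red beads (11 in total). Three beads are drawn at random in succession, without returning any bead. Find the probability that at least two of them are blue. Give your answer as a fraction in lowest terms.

Sum the hypergeometric tail for j = 2,…,3 blue beads.
Favorable = C(7,2)·C(4,1) + C(7,3)·C(4,0) = 119; total = C(11,3) = 165.
P = 119/165 = 119/165 ≈ 0.7212.

119/165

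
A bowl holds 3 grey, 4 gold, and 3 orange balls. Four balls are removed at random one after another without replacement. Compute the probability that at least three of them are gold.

Sum the hypergeometric tail for j = 3,…,4 gold balls.
Favorable = C(4,3)·C(6,1) + C(4,4)·C(6,0) = 25; total = C(10,4) = 210.
P = 25/210 = 5/42 ≈ 0.1190.

5/42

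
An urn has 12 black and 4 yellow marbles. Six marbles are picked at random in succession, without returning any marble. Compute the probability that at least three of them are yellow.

Sum the hypergeometric tail for j = 3,…,4 yellow marbles.
Favorable = C(4,3)·C(12,3) + C(4,4)·C(12,2) = 946; total = C(16,6) = 8008.
P = 946/8008 = 43/364 ≈ 0.1181.

43/364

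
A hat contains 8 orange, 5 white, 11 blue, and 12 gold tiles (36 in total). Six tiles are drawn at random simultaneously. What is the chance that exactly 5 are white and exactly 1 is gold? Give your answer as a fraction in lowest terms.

1/162316

Unordered draws without replacement: count favorable combinations over C(36,6).
Favorable = C(8,0) · C(5,5) · C(11,0) · C(12,1) = 12; total = C(36,6) = 1947792.
P = 12/1947792 = 1/162316 ≈ 0.0000.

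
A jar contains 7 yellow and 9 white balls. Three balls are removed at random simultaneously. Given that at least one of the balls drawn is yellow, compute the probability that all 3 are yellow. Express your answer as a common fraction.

P(all 3 yellow) = C(7,3)/C(16,3) = 1/16; P(at least one yellow) = 1 − C(9,3)/C(16,3) = 17/20.
Since 'all 3 yellow' ⊆ 'at least one yellow', P(all 3 | at least one) = 1/16 / 17/20 = 5/68 ≈ 0.0735.

5/68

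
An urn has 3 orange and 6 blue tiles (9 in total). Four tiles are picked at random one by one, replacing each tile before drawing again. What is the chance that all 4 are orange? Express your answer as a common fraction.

Multiply the conditional probability of each draw in order, with replacement (the composition resets each draw).
P = (3/9) · (3/9) · (3/9) · (3/9) = 1/81 ≈ 0.0123.

1/81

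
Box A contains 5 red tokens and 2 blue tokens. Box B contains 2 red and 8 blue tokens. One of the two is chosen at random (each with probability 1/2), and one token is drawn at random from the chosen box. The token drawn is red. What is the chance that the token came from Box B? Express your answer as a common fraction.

P(red | Box A) = 5/7; P(red | Box B) = 1/5.
P(red) = 1/2·5/7 + 1/2·1/5 = 16/35.
By Bayes' rule, P(Box B | red) = 1/10 / 16/35 = 7/32 ≈ 0.2188.

7/32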